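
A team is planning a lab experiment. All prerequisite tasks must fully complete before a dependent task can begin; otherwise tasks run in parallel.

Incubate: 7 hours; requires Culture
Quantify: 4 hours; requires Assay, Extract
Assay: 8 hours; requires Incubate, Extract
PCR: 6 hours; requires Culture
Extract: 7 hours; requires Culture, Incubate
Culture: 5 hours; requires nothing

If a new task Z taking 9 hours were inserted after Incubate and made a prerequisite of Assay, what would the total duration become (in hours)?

33

Originally the schedule takes 31 hours.
With Z inserted, Assay now waits for max(Incubate, Extract, Z).
New critical path: Culture→Incubate→Z→Assay→Quantify = 5+7+9+8+4 = 33 ⇒ 33 hours.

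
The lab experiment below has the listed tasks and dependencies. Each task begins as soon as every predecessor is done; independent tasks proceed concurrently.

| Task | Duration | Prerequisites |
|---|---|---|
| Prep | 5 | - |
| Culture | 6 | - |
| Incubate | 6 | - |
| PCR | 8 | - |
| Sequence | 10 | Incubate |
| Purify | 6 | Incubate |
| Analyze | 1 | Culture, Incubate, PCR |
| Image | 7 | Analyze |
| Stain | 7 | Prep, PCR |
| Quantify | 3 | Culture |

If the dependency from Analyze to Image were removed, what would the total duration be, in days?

16

Before: longest chain Incubate→Sequence = 6+10 = 16, finish 16.
Without Analyze→Image, Image's earliest start moves from 9 to 0.
New critical path: Incubate→Sequence = 6+10 = 16 ⇒ 16 days.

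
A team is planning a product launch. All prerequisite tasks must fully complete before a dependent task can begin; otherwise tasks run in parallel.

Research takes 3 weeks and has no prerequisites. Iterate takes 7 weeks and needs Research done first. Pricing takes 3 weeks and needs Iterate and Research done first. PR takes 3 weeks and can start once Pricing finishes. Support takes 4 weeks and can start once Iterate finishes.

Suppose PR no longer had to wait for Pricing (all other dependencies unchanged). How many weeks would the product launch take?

Before: longest chain Research→Iterate→Pricing→PR = 3+7+3+3 = 16, finish 16.
Without Pricing→PR, PR's earliest start moves from 13 to 0.
After: Research→Iterate→Support = 3+7+4 = 14 → 14 weeks.

14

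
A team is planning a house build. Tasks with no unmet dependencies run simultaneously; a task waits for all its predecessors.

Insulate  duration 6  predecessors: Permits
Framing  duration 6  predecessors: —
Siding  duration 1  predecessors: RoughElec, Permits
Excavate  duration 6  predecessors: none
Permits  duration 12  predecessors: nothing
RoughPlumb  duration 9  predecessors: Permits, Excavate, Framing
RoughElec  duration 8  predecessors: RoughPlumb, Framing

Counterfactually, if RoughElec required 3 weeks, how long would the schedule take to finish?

25

Critical path before the change: Permits→RoughPlumb→RoughElec→Siding = 12+9+8+1 = 30 giving 30 weeks.
RoughElec lies on that path, so at 3 weeks the path becomes 25 weeks.
That remains the longest chain; total 25 weeks.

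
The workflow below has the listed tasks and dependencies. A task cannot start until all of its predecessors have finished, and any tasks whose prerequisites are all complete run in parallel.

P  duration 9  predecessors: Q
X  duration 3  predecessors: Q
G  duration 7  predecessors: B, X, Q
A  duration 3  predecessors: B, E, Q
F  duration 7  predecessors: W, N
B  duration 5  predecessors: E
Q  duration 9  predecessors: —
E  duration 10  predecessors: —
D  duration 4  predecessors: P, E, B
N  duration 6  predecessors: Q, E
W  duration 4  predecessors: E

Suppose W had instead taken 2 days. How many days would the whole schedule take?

Baseline: E→N→F = 10+6+7 = 23 → 23 days.
W has 2 days of float (longest path through it is 21).
That remains the longest chain; total 23 days.

23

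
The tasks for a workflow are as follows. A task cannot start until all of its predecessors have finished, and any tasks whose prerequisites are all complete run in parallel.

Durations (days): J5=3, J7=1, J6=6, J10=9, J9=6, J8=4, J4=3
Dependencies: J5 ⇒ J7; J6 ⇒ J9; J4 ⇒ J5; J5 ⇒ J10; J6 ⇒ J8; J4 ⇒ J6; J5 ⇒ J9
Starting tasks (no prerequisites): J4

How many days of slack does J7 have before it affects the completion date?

Critical path: J4→J5→J10 = 3+3+9 = 15, so the finish is 15 days.
J7 finishes as early as 7 and must finish by 15.
Float = 15 − 7 = 8.

8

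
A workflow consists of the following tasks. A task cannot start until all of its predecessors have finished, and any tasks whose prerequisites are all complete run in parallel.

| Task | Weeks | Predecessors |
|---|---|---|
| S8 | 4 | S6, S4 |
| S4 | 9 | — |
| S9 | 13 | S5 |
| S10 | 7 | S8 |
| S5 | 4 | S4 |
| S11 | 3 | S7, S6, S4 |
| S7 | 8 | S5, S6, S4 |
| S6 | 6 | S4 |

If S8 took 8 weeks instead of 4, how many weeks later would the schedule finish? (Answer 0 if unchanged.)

As given, the longest chain is S4→S6→S8→S10 = 9+6+4+7 = 26, so the finish is 26 weeks.
S8 lies on that path, so at 8 weeks the path becomes 30 weeks.
The critical path is still S4→S6→S8→S10; finish is now 30 weeks.
Change in finish: 30 − 26 = +4 weeks.

4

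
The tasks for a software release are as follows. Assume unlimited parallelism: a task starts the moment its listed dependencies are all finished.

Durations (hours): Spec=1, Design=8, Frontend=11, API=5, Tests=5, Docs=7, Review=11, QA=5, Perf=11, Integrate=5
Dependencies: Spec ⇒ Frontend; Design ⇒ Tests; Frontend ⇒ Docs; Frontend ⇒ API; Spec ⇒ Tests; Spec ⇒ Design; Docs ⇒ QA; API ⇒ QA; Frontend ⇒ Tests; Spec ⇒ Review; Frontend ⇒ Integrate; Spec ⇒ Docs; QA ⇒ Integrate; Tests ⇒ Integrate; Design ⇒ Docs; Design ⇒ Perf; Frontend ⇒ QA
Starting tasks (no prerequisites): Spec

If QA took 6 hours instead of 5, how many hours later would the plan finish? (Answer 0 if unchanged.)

1

As given, the longest chain is Spec→Frontend→Docs→QA→Integrate = 1+11+7+5+5 = 29, so the finish is 29 hours.
Since QA is critical, the +1 change carries straight to that chain (now 30 hours).
That remains the longest chain; total 30 hours.
Change in finish: 30 − 29 = +1 hours.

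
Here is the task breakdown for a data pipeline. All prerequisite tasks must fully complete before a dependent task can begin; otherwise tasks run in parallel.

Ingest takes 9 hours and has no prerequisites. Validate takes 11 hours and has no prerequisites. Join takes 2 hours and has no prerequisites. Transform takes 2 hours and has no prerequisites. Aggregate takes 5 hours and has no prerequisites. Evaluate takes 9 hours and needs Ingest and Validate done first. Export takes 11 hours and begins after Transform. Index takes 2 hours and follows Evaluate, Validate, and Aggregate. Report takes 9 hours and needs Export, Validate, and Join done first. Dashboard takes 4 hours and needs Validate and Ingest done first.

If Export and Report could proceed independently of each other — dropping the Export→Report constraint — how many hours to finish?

Before: longest chain Validate→Evaluate→Index = 11+9+2 = 22, finish 22.
Without Export→Report, Report's earliest start moves from 13 to 11.
New critical path: Validate→Evaluate→Index = 11+9+2 = 22 ⇒ 22 hours.

22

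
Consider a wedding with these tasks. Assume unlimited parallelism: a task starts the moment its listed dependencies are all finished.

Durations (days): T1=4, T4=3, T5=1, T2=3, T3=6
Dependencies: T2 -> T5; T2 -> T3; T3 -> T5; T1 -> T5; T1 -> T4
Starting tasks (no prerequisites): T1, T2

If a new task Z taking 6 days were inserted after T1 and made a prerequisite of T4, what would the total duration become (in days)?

13

Originally the project takes 10 days.
With Z inserted, T4 now waits for max(T1, Z).
New critical path: T1→Z→T4 = 4+6+3 = 13 ⇒ 13 days.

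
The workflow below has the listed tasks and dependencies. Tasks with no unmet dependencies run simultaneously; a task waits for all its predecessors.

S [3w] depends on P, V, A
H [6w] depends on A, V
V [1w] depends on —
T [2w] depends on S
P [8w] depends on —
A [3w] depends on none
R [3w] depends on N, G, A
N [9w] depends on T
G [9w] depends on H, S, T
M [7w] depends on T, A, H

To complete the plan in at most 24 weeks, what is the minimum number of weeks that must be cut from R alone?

Current finish: 25 weeks; target: 24.
R is on every critical path, so each week cut from R cuts the finish by one (this holds down to a finish of 23).
Need 25 − 24 = 1 week off R → R becomes 2 weeks, finish becomes 24.

1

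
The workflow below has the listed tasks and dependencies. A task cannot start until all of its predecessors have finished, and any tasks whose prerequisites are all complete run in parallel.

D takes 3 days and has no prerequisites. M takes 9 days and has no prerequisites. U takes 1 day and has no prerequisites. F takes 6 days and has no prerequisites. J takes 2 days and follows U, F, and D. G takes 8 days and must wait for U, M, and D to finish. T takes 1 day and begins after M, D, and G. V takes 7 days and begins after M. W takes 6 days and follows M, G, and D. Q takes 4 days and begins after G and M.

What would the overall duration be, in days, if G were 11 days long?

Actual critical path: M→G→W = 9+8+6 = 23 ⇒ 23 days.
G is on the critical path; changing it to 11 makes that path 26 days.
That remains the longest chain; total 26 days.

26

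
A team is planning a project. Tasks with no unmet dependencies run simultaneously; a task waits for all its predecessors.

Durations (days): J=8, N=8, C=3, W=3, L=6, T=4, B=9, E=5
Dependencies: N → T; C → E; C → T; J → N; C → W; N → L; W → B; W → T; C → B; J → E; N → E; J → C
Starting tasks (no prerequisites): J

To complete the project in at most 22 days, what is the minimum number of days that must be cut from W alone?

Current finish: 23 days; target: 22.
W is on every critical path, so each day cut from W cuts the finish by one (this holds down to a finish of 22).
Need 23 − 22 = 1 day off W → W becomes 2 days, finish becomes 22.

1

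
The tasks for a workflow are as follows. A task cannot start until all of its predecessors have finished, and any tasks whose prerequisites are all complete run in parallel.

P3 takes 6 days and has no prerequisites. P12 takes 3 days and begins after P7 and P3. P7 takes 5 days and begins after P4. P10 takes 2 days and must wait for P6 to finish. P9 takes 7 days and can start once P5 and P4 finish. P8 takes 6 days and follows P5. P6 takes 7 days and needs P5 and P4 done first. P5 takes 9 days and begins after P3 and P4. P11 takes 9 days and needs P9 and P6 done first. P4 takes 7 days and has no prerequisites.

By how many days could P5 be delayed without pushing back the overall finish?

0

P4→P5→P6→P11 = 7+9+7+9 = 32 sets the makespan at 32 days.
The longest chain containing P5 totals 32 days.
Float = 32 − 32 = 0.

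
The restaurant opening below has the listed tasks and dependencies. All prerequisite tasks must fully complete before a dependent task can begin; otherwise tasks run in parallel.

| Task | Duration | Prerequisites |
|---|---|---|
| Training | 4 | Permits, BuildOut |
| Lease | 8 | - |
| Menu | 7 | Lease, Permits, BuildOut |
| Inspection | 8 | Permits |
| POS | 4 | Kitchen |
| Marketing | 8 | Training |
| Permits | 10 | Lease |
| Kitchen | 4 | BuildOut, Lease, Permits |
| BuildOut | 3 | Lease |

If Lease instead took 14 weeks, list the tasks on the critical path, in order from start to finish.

Actual critical path: Lease→Permits→Training→Marketing = 8+10+4+8 = 30 ⇒ 30 weeks.
Since Lease is critical, the +6 change carries straight to that chain (now 36 weeks).
The critical path is still Lease→Permits→Training→Marketing; finish is now 36 weeks.

Lease, Permits, Training, Marketing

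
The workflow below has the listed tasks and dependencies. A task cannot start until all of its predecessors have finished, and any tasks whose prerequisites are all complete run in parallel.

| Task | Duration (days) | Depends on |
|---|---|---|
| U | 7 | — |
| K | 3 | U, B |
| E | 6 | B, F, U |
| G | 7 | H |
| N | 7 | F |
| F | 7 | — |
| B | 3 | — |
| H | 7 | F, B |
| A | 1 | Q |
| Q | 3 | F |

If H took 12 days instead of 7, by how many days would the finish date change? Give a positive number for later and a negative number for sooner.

5

The binding path is F→H→G = 7+7+7 = 21; finish at 21 days.
H lies on that path, so at 12 days the path becomes 26 days.
That remains the longest chain; total 26 days.
Change in finish: 26 − 21 = +5 days.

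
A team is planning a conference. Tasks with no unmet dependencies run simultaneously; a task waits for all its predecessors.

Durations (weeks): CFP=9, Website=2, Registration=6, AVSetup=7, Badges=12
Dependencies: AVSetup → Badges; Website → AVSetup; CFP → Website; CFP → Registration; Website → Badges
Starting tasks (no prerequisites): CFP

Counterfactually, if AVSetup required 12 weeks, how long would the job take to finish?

As given, the longest chain is CFP→Website→AVSetup→Badges = 9+2+7+12 = 30, so the finish is 30 weeks.
Since AVSetup is critical, the +5 change carries straight to that chain (now 35 weeks).
That remains the longest chain; total 35 weeks.

35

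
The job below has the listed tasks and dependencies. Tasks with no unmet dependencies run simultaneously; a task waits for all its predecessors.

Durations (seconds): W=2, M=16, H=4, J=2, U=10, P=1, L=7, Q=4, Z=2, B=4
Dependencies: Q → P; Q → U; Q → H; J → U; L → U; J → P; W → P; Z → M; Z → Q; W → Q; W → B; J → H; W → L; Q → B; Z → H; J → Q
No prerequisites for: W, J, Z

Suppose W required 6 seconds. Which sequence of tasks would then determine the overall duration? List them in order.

W, L, U

The binding path is W→L→U = 2+7+10 = 19; finish at 19 seconds.
W is on the critical path; changing it to 6 makes that path 23 seconds.
That remains the longest chain; total 23 seconds.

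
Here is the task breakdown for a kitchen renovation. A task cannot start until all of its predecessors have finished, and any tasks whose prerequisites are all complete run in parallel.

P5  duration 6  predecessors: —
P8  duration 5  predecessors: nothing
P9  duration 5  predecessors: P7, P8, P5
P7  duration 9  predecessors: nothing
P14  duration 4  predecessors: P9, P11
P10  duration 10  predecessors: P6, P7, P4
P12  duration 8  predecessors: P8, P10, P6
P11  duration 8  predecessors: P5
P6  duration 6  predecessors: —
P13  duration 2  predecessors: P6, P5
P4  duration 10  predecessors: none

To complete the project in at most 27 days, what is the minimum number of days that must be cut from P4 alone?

1

Current finish: 28 days; target: 27.
P4 is on every critical path, so each day cut from P4 cuts the finish by one (this holds down to a finish of 27).
Need 28 − 27 = 1 day off P4 → P4 becomes 9 days, finish becomes 27.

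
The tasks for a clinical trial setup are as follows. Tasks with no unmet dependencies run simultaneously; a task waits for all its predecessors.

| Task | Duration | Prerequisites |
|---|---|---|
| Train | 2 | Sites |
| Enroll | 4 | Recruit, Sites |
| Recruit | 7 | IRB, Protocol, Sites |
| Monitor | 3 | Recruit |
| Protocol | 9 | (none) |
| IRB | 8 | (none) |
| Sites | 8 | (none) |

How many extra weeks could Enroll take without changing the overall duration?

0

Protocol→Recruit→Enroll = 9+7+4 = 20 sets the makespan at 20 weeks.
The longest chain containing Enroll totals 20 weeks.
Float = 20 − 20 = 0.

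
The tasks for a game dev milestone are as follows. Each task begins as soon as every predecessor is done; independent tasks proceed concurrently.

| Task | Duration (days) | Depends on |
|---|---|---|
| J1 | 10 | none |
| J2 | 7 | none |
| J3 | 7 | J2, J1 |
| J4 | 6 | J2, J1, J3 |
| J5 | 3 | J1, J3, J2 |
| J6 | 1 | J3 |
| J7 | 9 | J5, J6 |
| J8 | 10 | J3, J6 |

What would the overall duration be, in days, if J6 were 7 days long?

34

Actual critical path: J1→J3→J5→J7 = 10+7+3+9 = 29 ⇒ 29 days.
The longest path through J6 is only 28 days, so J6 has float 1.
The binding chain switches to J1→J3→J6→J8 = 10+7+7+10 = 34; finish 34 days.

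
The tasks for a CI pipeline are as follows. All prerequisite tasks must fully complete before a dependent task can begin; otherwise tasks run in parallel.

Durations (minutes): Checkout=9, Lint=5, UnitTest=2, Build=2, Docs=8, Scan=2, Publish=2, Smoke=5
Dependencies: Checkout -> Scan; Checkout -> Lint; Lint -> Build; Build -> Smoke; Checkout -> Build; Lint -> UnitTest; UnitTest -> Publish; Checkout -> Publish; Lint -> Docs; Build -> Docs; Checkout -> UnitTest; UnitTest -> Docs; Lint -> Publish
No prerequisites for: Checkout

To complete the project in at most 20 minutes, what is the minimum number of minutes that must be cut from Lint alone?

4

Current finish: 24 minutes; target: 20.
Lint is on every critical path, so each minute cut from Lint cuts the finish by one (this holds down to a finish of 20).
Need 24 − 20 = 4 minutes off Lint → Lint becomes 1 minute, finish becomes 20.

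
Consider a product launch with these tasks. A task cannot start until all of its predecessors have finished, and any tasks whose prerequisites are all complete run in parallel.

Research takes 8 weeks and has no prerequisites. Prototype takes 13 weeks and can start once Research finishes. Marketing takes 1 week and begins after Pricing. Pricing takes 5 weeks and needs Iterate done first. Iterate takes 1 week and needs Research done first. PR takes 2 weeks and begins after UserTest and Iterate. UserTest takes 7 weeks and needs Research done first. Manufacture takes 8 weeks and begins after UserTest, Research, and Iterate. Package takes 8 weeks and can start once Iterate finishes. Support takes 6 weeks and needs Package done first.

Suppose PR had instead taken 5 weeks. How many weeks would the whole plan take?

Critical path before the change: Research→UserTest→Manufacture = 8+7+8 = 23 giving 23 weeks.
PR has 6 weeks of float (longest path through it is 17).
That remains the longest chain; total 23 weeks.

23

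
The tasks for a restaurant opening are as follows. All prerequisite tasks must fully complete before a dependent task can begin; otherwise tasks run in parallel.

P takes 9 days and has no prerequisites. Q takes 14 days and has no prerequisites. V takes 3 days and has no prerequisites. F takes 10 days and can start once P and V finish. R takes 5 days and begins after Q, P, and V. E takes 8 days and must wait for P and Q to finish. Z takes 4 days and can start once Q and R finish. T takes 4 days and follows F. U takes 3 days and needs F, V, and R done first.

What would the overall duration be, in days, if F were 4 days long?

As given, the longest chain is P→F→T = 9+10+4 = 23, so the finish is 23 days.
F is on the critical path; changing it to 4 makes that path 17 days.
New critical path: Q→R→Z = 14+5+4 = 23 ⇒ 23 days.

23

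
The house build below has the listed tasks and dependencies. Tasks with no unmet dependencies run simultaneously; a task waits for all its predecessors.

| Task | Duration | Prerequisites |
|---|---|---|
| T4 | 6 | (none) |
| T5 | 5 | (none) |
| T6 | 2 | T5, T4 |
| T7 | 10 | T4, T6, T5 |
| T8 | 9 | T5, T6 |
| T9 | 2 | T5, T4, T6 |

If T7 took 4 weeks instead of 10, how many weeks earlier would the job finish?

The binding path is T4→T6→T7 = 6+2+10 = 18; finish at 18 weeks.
T7 is on the critical path; changing it to 4 makes that path 12 weeks.
The binding chain switches to T4→T6→T8 = 6+2+9 = 17; finish 17 weeks.
Change in finish: 17 − 18 = -1 weeks.

1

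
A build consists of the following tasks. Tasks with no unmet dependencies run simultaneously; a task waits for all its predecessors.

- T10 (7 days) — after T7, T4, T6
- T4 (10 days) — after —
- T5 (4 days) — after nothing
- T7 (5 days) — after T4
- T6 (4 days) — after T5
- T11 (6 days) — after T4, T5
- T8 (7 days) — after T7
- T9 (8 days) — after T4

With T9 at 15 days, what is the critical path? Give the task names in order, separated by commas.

As given, the longest chain is T4→T7→T8 = 10+5+7 = 22, so the finish is 22 days.
T9 has 4 days of float (longest path through it is 18).
Now T4→T9 = 10+15 = 25 is longest, so the finish becomes 25 days.

T4, T9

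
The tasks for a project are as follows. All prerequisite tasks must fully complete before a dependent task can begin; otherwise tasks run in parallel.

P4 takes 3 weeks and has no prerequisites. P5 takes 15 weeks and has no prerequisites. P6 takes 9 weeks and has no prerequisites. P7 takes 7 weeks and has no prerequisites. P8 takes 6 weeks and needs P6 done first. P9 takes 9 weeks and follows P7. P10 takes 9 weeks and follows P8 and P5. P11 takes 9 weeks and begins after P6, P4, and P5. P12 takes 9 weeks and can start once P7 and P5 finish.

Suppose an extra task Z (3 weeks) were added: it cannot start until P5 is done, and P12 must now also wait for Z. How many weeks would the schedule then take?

27

Originally the schedule takes 24 weeks.
With Z inserted, P12 now waits for max(P7, P5, Z).
New critical path: P5→Z→P12 = 15+3+9 = 27 ⇒ 27 weeks.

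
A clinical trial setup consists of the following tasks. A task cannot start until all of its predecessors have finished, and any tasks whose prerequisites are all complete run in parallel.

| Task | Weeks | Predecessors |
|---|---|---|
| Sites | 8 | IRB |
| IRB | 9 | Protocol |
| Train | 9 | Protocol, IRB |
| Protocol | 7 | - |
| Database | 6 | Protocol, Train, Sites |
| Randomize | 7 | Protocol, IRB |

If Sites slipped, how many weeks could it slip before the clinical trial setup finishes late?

1

Protocol→IRB→Train→Database = 7+9+9+6 = 31 sets the makespan at 31 weeks.
The longest chain containing Sites totals 30 weeks.
So Sites can slip 25 − 24 = 1 week.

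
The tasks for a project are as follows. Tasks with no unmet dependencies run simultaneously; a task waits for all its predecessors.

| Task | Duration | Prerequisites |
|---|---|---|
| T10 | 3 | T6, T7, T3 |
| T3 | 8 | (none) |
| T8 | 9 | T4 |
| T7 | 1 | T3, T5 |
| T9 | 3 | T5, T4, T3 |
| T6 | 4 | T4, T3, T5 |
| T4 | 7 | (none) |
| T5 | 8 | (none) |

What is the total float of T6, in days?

1

The longest chain is T4→T8 = 7+9 = 16; overall finish 16 days.
Longest path through T6: 15 days (earliest finish 12, latest finish 13).
Float = 16 − 15 = 1.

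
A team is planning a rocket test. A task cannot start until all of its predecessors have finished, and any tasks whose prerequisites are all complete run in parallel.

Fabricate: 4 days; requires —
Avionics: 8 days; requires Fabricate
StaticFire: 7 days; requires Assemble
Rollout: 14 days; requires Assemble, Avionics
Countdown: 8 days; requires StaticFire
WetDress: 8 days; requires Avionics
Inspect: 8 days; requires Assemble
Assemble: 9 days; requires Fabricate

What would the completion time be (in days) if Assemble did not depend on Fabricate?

Before: longest chain Fabricate→Assemble→StaticFire→Countdown = 4+9+7+8 = 28, finish 28.
Without Fabricate→Assemble, Assemble's earliest start moves from 4 to 0.
The longest chain is now Fabricate→Avionics→Rollout = 4+8+14 = 26, so the job takes 26 days.

26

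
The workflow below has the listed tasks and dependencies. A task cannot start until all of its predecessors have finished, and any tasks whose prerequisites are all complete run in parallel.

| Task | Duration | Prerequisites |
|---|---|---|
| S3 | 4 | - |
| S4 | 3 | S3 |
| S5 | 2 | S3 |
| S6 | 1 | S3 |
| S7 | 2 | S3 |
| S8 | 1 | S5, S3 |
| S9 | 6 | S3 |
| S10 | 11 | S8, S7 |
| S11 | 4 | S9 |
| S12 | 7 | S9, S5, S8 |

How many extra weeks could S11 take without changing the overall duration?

The longest chain is S3→S5→S8→S10 = 4+2+1+11 = 18; overall finish 18 weeks.
Longest path through S11: 14 weeks (earliest finish 14, latest finish 18).
Slack of S11 = 14 − 10 = 4 weeks.

4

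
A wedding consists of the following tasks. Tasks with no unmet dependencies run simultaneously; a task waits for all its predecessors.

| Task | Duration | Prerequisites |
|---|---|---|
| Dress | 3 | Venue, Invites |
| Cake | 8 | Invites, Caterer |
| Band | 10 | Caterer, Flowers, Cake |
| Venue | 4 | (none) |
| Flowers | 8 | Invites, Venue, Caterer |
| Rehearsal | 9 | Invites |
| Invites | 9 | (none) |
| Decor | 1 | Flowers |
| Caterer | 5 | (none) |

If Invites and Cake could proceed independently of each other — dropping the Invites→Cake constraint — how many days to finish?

Before: longest chain Invites→Flowers→Band = 9+8+10 = 27, finish 27.
Without Invites→Cake, Cake's earliest start moves from 9 to 5.
The longest chain is now Invites→Flowers→Band = 9+8+10 = 27, so the project takes 27 days.

27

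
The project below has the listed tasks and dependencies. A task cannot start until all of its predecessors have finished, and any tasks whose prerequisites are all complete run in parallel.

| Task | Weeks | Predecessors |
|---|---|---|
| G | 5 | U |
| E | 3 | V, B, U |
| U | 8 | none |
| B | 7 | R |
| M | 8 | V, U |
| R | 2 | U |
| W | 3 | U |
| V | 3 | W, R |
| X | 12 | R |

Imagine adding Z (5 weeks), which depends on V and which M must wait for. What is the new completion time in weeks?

Originally the plan takes 22 weeks.
With Z inserted, M now waits for max(V, U, Z).
New critical path: U→W→V→Z→M = 8+3+3+5+8 = 27 ⇒ 27 weeks.

27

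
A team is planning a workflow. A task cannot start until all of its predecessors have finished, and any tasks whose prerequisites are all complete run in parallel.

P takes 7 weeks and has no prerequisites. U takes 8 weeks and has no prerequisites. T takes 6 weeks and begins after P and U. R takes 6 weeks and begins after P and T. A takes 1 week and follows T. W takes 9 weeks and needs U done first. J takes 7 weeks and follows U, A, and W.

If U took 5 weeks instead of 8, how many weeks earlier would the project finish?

3

As given, the longest chain is U→W→J = 8+9+7 = 24, so the finish is 24 weeks.
U is on the critical path; changing it to 5 makes that path 21 weeks.
The binding chain switches to P→T→A→J = 7+6+1+7 = 21; finish 21 weeks.
Change in finish: 21 − 24 = -3 weeks.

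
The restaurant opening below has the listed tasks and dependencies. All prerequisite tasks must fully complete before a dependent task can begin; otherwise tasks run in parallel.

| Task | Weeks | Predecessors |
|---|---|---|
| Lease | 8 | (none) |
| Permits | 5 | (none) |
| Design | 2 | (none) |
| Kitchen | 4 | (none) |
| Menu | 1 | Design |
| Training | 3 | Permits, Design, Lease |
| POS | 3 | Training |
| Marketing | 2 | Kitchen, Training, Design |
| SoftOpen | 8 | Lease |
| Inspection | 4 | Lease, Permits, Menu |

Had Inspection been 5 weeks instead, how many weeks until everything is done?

16

As given, the longest chain is Lease→SoftOpen = 8+8 = 16, so the finish is 16 weeks.
Inspection is off the critical path — its longest chain is 12 weeks, giving 4 of slack.
The critical path is still Lease→SoftOpen; finish is now 16 weeks.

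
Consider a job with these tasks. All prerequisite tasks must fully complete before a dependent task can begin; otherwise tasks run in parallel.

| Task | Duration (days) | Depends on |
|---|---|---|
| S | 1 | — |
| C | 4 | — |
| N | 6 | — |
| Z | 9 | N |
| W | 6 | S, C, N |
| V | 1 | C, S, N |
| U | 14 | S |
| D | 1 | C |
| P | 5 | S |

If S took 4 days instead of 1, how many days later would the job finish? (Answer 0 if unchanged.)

3

Baseline: S→U = 1+14 = 15 → 15 days.
S is on the critical path; changing it to 4 makes that path 18 days.
That remains the longest chain; total 18 days.
Change in finish: 18 − 15 = +3 days.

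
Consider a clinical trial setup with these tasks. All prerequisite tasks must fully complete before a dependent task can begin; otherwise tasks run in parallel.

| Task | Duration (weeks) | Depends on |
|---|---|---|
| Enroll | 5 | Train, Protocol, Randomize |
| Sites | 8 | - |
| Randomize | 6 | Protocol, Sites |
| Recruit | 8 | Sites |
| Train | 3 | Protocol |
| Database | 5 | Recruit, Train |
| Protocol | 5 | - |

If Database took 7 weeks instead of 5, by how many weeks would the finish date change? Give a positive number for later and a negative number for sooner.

As given, the longest chain is Sites→Recruit→Database = 8+8+5 = 21, so the finish is 21 weeks.
Since Database is critical, the +2 change carries straight to that chain (now 23 weeks).
The critical path is still Sites→Recruit→Database; finish is now 23 weeks.
Change in finish: 23 − 21 = +2 weeks.

2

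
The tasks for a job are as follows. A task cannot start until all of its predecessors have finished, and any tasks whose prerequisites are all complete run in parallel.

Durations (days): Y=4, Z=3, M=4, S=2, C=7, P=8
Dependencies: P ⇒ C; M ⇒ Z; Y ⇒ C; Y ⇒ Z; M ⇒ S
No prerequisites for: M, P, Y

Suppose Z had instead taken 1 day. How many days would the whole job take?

Critical path before the change: P→C = 8+7 = 15 giving 15 days.
The longest path through Z is only 7 days, so Z has float 8.
The critical path is still P→C; finish is now 15 days.

15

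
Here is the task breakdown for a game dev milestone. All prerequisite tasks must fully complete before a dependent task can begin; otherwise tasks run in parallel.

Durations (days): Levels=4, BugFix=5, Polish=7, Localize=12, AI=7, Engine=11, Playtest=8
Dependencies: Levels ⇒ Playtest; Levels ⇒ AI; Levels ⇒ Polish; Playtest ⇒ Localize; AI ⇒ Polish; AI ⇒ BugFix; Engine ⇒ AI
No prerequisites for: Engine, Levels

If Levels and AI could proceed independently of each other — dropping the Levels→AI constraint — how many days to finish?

Before: longest chain Engine→AI→Polish = 11+7+7 = 25, finish 25.
Dropping Levels→AI doesn't change AI's earliest start (11); another predecessor still binds.
After: Engine→AI→Polish = 11+7+7 = 25 → 25 days.

25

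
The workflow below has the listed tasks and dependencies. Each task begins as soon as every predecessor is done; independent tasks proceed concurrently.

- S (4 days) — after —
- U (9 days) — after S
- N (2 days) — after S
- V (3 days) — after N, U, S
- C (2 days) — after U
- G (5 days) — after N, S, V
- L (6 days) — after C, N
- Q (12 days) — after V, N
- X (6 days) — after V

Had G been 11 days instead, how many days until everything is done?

The binding path is S→U→V→Q = 4+9+3+12 = 28; finish at 28 days.
G has 7 days of float (longest path through it is 21).
The critical path is still S→U→V→Q; finish is now 28 days.

28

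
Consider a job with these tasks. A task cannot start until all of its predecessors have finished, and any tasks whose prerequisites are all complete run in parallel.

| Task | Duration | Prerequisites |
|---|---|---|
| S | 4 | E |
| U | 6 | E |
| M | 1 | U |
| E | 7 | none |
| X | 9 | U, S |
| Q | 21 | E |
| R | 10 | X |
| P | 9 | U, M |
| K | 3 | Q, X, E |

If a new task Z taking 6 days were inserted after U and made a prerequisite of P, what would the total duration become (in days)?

32

Originally the plan takes 32 days.
With Z inserted, P now waits for max(U, M, Z).
New critical path: E→U→X→R = 7+6+9+10 = 32 ⇒ 32 days.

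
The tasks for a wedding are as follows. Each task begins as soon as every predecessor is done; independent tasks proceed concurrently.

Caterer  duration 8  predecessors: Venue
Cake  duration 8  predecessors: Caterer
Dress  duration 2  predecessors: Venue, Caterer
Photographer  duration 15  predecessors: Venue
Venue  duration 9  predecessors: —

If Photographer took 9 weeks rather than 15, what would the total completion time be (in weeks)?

As given, the longest chain is Venue→Caterer→Cake = 9+8+8 = 25, so the finish is 25 weeks.
Photographer has 1 week of float (longest path through it is 24).
That remains the longest chain; total 25 weeks.

25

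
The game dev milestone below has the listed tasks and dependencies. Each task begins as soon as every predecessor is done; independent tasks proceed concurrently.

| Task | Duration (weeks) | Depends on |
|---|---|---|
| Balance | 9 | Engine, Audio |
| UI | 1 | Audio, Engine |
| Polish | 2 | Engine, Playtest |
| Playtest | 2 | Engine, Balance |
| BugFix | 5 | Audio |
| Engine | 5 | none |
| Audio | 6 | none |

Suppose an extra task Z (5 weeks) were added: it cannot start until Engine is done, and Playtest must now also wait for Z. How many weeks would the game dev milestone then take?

Originally the game dev milestone takes 19 weeks.
With Z inserted, Playtest now waits for max(Engine, Balance, Z).
New critical path: Audio→Balance→Playtest→Polish = 6+9+2+2 = 19 ⇒ 19 weeks.

19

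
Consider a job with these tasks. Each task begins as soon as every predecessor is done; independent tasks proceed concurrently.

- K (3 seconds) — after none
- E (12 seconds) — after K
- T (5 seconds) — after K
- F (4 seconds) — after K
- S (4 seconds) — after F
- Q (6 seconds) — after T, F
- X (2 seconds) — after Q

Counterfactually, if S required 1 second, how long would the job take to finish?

As given, the longest chain is K→T→Q→X = 3+5+6+2 = 16, so the finish is 16 seconds.
The longest path through S is only 11 seconds, so S has float 5.
That remains the longest chain; total 16 seconds.

16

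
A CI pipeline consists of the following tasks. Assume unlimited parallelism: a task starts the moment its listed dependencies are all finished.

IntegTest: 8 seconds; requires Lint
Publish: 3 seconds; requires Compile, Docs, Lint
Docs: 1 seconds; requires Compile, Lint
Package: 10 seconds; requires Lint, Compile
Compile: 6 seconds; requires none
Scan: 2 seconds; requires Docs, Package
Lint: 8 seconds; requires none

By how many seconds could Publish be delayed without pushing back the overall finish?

8

Critical path: Lint→Package→Scan = 8+10+2 = 20, so the finish is 20 seconds.
Publish finishes as early as 12 and must finish by 20.
Float = 20 − 12 = 8.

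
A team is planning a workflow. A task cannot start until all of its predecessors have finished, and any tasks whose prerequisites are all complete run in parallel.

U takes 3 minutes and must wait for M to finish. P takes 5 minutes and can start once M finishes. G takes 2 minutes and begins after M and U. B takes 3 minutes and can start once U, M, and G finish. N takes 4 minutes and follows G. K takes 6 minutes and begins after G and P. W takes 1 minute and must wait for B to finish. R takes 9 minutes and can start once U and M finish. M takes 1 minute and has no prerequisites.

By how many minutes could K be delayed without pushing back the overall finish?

1

M→U→R = 1+3+9 = 13 sets the makespan at 13 minutes.
The longest chain containing K totals 12 minutes.
Slack of K = 7 − 6 = 1 minute.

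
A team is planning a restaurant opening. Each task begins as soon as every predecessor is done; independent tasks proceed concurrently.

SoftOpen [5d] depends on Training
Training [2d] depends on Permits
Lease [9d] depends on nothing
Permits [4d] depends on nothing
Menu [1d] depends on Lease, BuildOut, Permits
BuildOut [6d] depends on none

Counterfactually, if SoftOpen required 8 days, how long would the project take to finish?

14

Critical path before the change: Permits→Training→SoftOpen = 4+2+5 = 11 giving 11 days.
SoftOpen lies on that path, so at 8 days the path becomes 14 days.
No other chain overtakes it, so the finish is 14 days.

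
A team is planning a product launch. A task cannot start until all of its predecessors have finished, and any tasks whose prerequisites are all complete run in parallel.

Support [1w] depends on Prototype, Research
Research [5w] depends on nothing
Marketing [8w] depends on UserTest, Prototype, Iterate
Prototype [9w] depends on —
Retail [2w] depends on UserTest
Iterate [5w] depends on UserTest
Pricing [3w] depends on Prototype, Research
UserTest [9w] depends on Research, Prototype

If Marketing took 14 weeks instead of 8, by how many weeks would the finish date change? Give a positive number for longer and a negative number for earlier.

As given, the longest chain is Prototype→UserTest→Iterate→Marketing = 9+9+5+8 = 31, so the finish is 31 weeks.
Since Marketing is critical, the +6 change carries straight to that chain (now 37 weeks).
The critical path is still Prototype→UserTest→Iterate→Marketing; finish is now 37 weeks.
Change in finish: 37 − 31 = +6 weeks.

6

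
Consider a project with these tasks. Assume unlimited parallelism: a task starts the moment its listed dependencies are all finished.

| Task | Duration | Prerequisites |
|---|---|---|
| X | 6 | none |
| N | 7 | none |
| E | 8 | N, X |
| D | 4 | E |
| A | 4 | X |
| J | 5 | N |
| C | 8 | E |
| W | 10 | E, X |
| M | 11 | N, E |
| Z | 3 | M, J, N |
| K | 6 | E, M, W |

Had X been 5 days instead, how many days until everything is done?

Actual critical path: N→E→M→K = 7+8+11+6 = 32 ⇒ 32 days.
X has 1 day of float (longest path through it is 31).
The critical path is still N→E→M→K; finish is now 32 days.

32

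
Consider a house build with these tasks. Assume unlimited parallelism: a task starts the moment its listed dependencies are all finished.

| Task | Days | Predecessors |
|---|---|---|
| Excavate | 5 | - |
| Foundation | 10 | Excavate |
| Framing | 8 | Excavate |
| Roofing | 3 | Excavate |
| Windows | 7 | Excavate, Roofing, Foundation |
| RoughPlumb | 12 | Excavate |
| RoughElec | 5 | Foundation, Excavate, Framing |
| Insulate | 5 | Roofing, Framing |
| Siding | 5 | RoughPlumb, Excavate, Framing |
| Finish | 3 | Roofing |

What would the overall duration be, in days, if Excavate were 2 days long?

19

The binding path is Excavate→Foundation→Windows = 5+10+7 = 22; finish at 22 days.
Excavate lies on that path, so at 2 days the path becomes 19 days.
The critical path is still Excavate→Foundation→Windows; finish is now 19 days.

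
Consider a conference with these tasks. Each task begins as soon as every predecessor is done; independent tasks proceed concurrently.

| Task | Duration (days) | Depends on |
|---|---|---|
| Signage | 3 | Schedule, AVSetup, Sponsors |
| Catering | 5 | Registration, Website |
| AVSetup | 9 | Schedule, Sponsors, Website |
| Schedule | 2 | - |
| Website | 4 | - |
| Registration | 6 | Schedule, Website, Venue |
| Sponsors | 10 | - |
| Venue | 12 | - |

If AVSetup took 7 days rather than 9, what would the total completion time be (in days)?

23

Actual critical path: Venue→Registration→Catering = 12+6+5 = 23 ⇒ 23 days.
AVSetup has 1 day of float (longest path through it is 22).
The critical path is still Venue→Registration→Catering; finish is now 23 days.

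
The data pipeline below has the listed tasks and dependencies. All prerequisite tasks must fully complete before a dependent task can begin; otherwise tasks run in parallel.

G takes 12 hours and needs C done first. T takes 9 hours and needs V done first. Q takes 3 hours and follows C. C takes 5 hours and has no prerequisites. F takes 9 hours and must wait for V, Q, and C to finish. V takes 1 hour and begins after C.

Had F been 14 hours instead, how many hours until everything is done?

Baseline: C→Q→F = 5+3+9 = 17 → 17 hours.
F is on the critical path; changing it to 14 makes that path 22 hours.
No other chain overtakes it, so the finish is 22 hours.

22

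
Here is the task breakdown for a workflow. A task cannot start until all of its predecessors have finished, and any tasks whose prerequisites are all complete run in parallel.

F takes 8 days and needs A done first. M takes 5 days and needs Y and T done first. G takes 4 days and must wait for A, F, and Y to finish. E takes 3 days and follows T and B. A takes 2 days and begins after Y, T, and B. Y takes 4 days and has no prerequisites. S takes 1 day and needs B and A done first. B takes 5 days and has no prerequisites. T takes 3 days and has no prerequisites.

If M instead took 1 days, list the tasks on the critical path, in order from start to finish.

B, A, F, G

Critical path before the change: B→A→F→G = 5+2+8+4 = 19 giving 19 days.
The longest path through M is only 9 days, so M has float 10.
The critical path is still B→A→F→G; finish is now 19 days.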